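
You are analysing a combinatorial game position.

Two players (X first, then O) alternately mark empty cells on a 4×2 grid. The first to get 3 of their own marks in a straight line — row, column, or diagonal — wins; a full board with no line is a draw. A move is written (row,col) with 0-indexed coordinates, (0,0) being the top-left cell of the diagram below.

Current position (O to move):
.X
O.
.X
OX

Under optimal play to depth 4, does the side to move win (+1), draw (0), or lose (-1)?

ply 1, O at .X/O./.X/OX | (0,0)=-1→OX/O./.X/OX; (1,1)=+0→.X/OO/.X/OX; (2,0)=+1→.X/O./OX/OX*
ply 2: .X/O./OX/OX is terminal -1 (X); from .X/O./.X/OX depth 4

value(.X/O./.X/OX, O) = +1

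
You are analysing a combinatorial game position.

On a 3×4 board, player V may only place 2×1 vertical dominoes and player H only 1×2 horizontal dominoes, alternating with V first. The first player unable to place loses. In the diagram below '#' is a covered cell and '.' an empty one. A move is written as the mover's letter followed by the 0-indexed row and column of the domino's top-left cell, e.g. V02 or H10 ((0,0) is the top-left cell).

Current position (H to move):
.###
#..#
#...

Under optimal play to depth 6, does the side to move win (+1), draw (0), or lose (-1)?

[.###/#..#/#...] H move#1: H11:+1/.###/####/#...*, H21:+1/.###/#..#/###., H22:-1/.###/#..#/#.##
[.###/####/#...] end (terminal -1, V#2); searched .###/#..#/#... to 6

value(.###/#..#/#..., H) = +1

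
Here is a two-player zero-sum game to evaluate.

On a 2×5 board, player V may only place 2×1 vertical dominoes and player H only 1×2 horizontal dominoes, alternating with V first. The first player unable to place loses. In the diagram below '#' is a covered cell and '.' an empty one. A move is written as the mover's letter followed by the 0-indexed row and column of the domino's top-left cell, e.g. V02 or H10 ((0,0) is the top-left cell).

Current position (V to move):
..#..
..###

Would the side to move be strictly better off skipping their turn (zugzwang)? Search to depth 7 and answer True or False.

zugzwang(..#../..###, V) = False

ply 1, V at ..#../..### | V00=+1→#.#../#.###*; V01=+1→.##../.####
ply 2, H at #.#../#.### | H03=-1→#.###/#.###*
ply 3, V at #.###/#.### | V01=+1→#####/#####*
ply 4: #####/##### is terminal -1 (H); from ..#../..### depth 7
if V skipped the turn, H would face:
~ ply 1, H at ..#../..### | H00=+1→###../..###*; H03=-1→..###/..###; H10=+1→..#../#####
~ ply 2: ###../..### is terminal -1 (V); from ..#../..### depth 7
compare (V): move=+1 vs pass=-1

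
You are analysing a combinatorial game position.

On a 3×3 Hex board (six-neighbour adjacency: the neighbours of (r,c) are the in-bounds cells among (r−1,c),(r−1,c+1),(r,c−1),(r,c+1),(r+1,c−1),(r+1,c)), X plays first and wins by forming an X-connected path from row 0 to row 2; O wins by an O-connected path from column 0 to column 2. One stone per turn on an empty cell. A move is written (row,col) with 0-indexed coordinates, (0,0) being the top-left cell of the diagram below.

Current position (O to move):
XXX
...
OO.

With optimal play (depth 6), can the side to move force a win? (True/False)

[XXX/.../OO.] O move#1: (1,0):+1/XXX/O../OO.*, (1,1):+1/XXX/.O./OO., (1,2):+1/XXX/..O/OO., (2,2):+1/XXX/.../OOO
[XXX/O../OO.] X move#2: (1,1):-1/XXX/OX./OO.*, (1,2):-1/XXX/O.X/OO., (2,2):-1/XXX/O../OOX
[XXX/OX./OO.] O move#3: (1,2):+1/XXX/OXO/OO.*, (2,2):+1/XXX/OX./OOO
[XXX/OXO/OO.] end (terminal -1, X#4); searched XXX/.../OO. to 6

O winning at [XXX/.../OO.]: True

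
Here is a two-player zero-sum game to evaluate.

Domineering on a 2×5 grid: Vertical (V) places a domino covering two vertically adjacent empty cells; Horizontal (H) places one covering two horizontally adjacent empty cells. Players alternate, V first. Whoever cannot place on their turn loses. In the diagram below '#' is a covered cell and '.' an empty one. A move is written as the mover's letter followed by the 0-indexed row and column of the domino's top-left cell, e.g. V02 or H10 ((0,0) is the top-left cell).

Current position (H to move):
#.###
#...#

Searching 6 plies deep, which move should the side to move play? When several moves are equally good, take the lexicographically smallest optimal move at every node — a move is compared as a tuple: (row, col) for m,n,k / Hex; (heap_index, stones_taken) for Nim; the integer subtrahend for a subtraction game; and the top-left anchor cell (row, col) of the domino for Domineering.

p1 H@[#.###/#...#]: H11[#.###/###.#]+1* H12[#.###/#.###]-1
p2 V@[#.###/###.#] terminal -1; root [#.###/#...#] d6

H's best at [#.###/#...#]: H11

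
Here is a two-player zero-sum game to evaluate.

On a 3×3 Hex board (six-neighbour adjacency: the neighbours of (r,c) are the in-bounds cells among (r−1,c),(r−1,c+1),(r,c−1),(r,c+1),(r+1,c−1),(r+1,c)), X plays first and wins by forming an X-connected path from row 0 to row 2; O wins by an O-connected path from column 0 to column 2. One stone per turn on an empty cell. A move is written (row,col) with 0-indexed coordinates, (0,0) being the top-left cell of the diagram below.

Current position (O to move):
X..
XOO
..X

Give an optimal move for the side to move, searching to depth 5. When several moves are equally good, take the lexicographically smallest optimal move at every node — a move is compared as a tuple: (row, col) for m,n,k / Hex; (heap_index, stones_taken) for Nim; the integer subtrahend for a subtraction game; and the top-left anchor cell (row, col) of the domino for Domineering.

[X../XOO/..X] O move#1: (0,1):-1/XO./XOO/..X, (0,2):-1/X.O/XOO/..X, (2,0):+1/X../XOO/O.X*, (2,1):-1/X../XOO/.OX
[X../XOO/O.X] end (terminal -1, X#2); searched X../XOO/..X to 5

O's best at [X../XOO/..X]: (2,0)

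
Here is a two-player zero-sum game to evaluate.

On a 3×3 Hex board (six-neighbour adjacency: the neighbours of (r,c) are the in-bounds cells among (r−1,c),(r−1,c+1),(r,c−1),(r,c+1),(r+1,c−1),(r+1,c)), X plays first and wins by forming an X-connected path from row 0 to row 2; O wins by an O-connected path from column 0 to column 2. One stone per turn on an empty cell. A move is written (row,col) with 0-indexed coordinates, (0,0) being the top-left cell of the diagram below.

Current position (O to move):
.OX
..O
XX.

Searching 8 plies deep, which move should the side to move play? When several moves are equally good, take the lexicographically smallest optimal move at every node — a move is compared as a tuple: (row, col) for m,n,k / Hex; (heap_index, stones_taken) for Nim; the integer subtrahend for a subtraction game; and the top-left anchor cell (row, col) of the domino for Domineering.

p1 O@[.OX/..O/XX.]: (0,0)[OOX/..O/XX.]-1 (1,0)[.OX/O.O/XX.]-1 (1,1)[.OX/.OO/XX.]+1* (2,2)[.OX/..O/XXO]-1
p2 X@[.OX/.OO/XX.]: (0,0)[XOX/.OO/XX.]-1* (1,0)[.OX/XOO/XX.]-1 (2,2)[.OX/.OO/XXX]-1
p3 O@[XOX/.OO/XX.]: (1,0)[XOX/OOO/XX.]+1* (2,2)[XOX/.OO/XXO]-1
p4 X@[XOX/OOO/XX.] terminal -1; root [.OX/..O/XX.] d8

O's best at [.OX/..O/XX.]: (1,1)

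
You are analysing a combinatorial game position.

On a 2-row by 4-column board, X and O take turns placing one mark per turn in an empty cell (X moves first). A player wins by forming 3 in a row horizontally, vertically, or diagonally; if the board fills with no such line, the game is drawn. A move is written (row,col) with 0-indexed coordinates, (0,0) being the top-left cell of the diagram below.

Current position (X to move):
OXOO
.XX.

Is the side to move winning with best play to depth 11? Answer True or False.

X winning at [OXOO/.XX.]: True

p1 X@[OXOO/.XX.]: (1,0)[OXOO/XXX.]+1* (1,3)[OXOO/.XXX]+1
p2 O@[OXOO/XXX.] terminal -1; root [OXOO/.XX.] d11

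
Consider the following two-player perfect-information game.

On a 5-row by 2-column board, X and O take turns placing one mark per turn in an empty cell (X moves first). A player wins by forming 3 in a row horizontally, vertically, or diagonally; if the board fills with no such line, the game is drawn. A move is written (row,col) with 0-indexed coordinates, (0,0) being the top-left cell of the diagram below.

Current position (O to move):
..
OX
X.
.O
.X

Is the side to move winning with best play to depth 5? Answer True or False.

O winning at [../OX/X./.O/.X]: False

p1 O@[../OX/X./.O/.X]: (0,0)[O./OX/X./.O/.X]+0* (0,1)[.O/OX/X./.O/.X]+0 (2,1)[../OX/XO/.O/.X]+0 (3,0)[../OX/X./OO/.X]+0 (4,0)[../OX/X./.O/OX]+0
p2 X@[O./OX/X./.O/.X]: (0,1)[OX/OX/X./.O/.X]+0* (2,1)[O./OX/XX/.O/.X]+0 (3,0)[O./OX/X./XO/.X]+0 (4,0)[O./OX/X./.O/XX]+0
p3 O@[OX/OX/X./.O/.X]: (2,1)[OX/OX/XO/.O/.X]+0* (3,0)[OX/OX/X./OO/.X]-1 (4,0)[OX/OX/X./.O/OX]-1
p4 X@[OX/OX/XO/.O/.X]: (3,0)[OX/OX/XO/XO/.X]+0* (4,0)[OX/OX/XO/.O/XX]+0
p5 O@[OX/OX/XO/XO/.X]: (4,0)[OX/OX/XO/XO/OX]+0*
p6 X@[OX/OX/XO/XO/OX] terminal +0; root [../OX/X./.O/.X] d5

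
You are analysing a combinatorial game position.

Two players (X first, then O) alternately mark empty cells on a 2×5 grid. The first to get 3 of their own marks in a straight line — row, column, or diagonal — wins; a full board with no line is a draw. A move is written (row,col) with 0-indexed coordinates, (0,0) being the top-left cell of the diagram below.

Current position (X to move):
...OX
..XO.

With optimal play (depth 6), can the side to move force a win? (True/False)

[...OX/..XO.] X move#1: (0,0):+0/X..OX/..XO.*, (0,1):+0/.X.OX/..XO., (0,2):+0/..XOX/..XO., (1,0):+0/...OX/X.XO., (1,1):+0/...OX/.XXO., (1,4):+0/...OX/..XOX
[X..OX/..XO.] O move#2: (0,1):+0/XO.OX/..XO.*, (0,2):+0/X.OOX/..XO., (1,0):+0/X..OX/O.XO., (1,1):+0/X..OX/.OXO., (1,4):+0/X..OX/..XOO
[XO.OX/..XO.] X move#3: (0,2):+0/XOXOX/..XO.*, (1,0):-1/XO.OX/X.XO., (1,1):-1/XO.OX/.XXO., (1,4):-1/XO.OX/..XOX
[XOXOX/..XO.] O move#4: (1,0):+0/XOXOX/O.XO.*, (1,1):+0/XOXOX/.OXO., (1,4):+0/XOXOX/..XOO
[XOXOX/O.XO.] X move#5: (1,1):+0/XOXOX/OXXO.*, (1,4):+0/XOXOX/O.XOX
[XOXOX/OXXO.] O move#6: (1,4):+0/XOXOX/OXXOO*
[XOXOX/OXXOO] end (terminal +0, X#7); searched ...OX/..XO. to 6

X winning at [...OX/..XO.]: False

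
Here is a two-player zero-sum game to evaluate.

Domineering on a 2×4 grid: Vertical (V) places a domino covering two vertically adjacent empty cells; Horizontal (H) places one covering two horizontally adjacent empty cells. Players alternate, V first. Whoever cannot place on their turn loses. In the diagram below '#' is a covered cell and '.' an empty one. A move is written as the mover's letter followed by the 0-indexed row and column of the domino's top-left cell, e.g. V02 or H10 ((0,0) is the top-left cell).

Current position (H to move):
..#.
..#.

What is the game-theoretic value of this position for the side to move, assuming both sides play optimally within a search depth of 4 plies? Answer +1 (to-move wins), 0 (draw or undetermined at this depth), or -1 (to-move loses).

[..#./..#.] H move#1: H00:+1/###./..#.*, H10:+1/..#./###.
[###./..#.] V move#2: V03:-1/####/..##*
[####/..##] H move#3: H10:+1/####/####*
[####/####] end (terminal -1, V#4); searched ..#./..#. to 4

value(..#./..#., H) = +1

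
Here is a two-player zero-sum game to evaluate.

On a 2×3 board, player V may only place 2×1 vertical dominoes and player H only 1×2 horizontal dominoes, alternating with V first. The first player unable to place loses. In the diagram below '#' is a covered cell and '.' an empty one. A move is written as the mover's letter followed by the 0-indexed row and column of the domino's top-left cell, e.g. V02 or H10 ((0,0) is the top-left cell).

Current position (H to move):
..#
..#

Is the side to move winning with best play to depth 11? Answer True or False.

p1 H@[..#/..#]: H00[###/..#]+1* H10[..#/###]+1
p2 V@[###/..#] terminal -1; root [..#/..#] d11

H winning at [..#/..#]: True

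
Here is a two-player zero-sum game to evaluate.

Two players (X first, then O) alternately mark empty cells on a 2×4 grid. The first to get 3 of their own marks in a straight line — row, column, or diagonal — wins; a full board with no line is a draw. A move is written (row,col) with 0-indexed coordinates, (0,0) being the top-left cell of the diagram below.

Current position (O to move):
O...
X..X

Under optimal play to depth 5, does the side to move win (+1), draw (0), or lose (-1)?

value(O.../X..X, O) = 0

ply 1, O at O.../X..X | (0,1)=+0→OO../X..X*; (0,2)=+0→O.O./X..X; (0,3)=+0→O..O/X..X; (1,1)=+0→O.../XO.X; (1,2)=+0→O.../X.OX
ply 2, X at OO../X..X | (0,2)=+0→OOX./X..X*; (0,3)=-1→OO.X/X..X; (1,1)=-1→OO../XX.X; (1,2)=-1→OO../X.XX
ply 3, O at OOX./X..X | (0,3)=+0→OOXO/X..X*; (1,1)=+0→OOX./XO.X; (1,2)=+0→OOX./X.OX
ply 4, X at OOXO/X..X | (1,1)=+0→OOXO/XX.X*; (1,2)=+0→OOXO/X.XX
ply 5, O at OOXO/XX.X | (1,2)=+0→OOXO/XXOX*
ply 6: OOXO/XXOX is terminal +0 (X); from O.../X..X depth 5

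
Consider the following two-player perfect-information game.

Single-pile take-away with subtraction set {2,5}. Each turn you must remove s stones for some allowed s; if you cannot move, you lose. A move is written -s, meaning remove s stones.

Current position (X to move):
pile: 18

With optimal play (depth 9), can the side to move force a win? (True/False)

[18] X move#1: -2:-1/16*, -5:-1/13
[16] O move#2: -2:+1/14*, -5:+1/11
[14] X move#3: -2:-1/12*, -5:-1/9
[12] O move#4: -2:-1/10, -5:+1/7*
[7] X move#5: -2:-1/5*, -5:-1/2
[5] O move#6: -2:-1/3, -5:+1/0*
[0] end (terminal -1, X#7); searched 18 to 9

X winning at [18]: False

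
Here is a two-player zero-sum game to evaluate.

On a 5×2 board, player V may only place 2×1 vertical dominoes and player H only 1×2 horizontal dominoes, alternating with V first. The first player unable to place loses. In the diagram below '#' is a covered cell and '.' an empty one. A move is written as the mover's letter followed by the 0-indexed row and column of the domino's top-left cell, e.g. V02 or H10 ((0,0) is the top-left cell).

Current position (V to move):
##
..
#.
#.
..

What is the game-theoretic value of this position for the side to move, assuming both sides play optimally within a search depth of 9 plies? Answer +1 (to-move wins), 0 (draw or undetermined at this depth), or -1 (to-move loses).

ply 1, V at ##/../#./#./.. | V11=-1→##/.#/##/#./..*; V21=-1→##/../##/##/..; V31=-1→##/../#./##/.#
ply 2, H at ##/.#/##/#./.. | H40=+1→##/.#/##/#./##*
ply 3: ##/.#/##/#./## is terminal -1 (V); from ##/../#./#./.. depth 9

value(##/../#./#./.., V) = -1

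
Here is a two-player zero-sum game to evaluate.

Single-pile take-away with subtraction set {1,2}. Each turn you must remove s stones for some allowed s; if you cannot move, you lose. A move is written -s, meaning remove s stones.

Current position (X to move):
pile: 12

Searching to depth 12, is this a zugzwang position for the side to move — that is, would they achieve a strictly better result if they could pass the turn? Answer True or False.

ply 1, X at 12 | -1=-1→11*; -2=-1→10
ply 2, O at 11 | -1=-1→10; -2=+1→9*
ply 3, X at 9 | -1=-1→8*; -2=-1→7
ply 4, O at 8 | -1=-1→7; -2=+1→6*
ply 5, X at 6 | -1=-1→5*; -2=-1→4
ply 6, O at 5 | -1=-1→4; -2=+1→3*
ply 7, X at 3 | -1=-1→2*; -2=-1→1
ply 8, O at 2 | -1=-1→1; -2=+1→0*
ply 9: 0 is terminal -1 (X); from 12 depth 12
pass branch (O moves first from the same position):
  | ply 1, O at 12 | -1=-1→11*; -2=-1→10
  | ply 2, X at 11 | -1=-1→10; -2=+1→9*
  | ply 3, O at 9 | -1=-1→8*; -2=-1→7
  | ply 4, X at 8 | -1=-1→7; -2=+1→6*
  | ply 5, O at 6 | -1=-1→5*; -2=-1→4
  | ply 6, X at 5 | -1=-1→4; -2=+1→3*
  | ply 7, O at 3 | -1=-1→2*; -2=-1→1
  | ply 8, X at 2 | -1=-1→1; -2=+1→0*
  | ply 9: 0 is terminal -1 (O); from 12 depth 12
X moving scores -1; X passing scores +1

zugzwang(12, X) = True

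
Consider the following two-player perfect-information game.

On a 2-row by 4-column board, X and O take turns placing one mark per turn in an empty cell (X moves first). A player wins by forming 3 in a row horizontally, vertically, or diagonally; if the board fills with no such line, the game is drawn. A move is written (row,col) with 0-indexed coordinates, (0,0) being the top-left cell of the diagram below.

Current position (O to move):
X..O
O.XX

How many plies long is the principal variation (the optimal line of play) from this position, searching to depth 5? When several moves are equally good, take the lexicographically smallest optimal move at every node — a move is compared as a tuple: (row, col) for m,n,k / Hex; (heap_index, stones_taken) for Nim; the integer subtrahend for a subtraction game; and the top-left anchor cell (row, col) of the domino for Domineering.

PV length from [X..O/O.XX]: 3 plies

ply 1, O at X..O/O.XX | (0,1)=-1→XO.O/O.XX; (0,2)=-1→X.OO/O.XX; (1,1)=+0→X..O/OOXX*
ply 2, X at X..O/OOXX | (0,1)=+0→XX.O/OOXX*; (0,2)=+0→X.XO/OOXX
ply 3, O at XX.O/OOXX | (0,2)=+0→XXOO/OOXX*
ply 4: XXOO/OOXX is terminal +0 (X); from X..O/O.XX depth 5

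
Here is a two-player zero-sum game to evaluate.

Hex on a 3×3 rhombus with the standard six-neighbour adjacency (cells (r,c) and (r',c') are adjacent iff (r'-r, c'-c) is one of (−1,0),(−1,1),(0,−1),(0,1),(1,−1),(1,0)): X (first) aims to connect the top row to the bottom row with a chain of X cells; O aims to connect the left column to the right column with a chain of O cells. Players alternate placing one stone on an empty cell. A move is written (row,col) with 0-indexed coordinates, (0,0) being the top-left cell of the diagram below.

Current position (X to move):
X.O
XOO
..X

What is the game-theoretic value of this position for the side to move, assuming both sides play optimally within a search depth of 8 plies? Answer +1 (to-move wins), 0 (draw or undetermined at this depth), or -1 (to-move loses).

value(X.O/XOO/..X, X) = +1

ply 1, X at X.O/XOO/..X | (0,1)=-1→XXO/XOO/..X; (2,0)=+1→X.O/XOO/X.X*; (2,1)=-1→X.O/XOO/.XX
ply 2: X.O/XOO/X.X is terminal -1 (O); from X.O/XOO/..X depth 8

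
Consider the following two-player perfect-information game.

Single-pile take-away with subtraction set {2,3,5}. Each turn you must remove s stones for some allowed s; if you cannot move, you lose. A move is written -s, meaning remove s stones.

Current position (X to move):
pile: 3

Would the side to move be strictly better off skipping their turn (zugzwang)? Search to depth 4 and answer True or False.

[3] X move#1: -2:+1/1*, -3:+1/0
[1] end (terminal -1, O#2); searched 3 to 4
pass branch (O moves first from the same position):
  | [3] O move#1: -2:+1/1*, -3:+1/0
  | [1] end (terminal -1, X#2); searched 3 to 4
X moving scores +1; X passing scores -1

zugzwang(3, X) = False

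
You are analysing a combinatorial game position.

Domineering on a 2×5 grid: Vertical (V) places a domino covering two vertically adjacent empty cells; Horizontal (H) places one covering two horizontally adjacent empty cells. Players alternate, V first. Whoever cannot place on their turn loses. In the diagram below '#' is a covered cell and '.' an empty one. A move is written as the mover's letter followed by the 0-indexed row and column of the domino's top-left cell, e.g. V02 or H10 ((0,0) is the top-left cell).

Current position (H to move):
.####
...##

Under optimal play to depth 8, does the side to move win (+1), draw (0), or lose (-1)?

[.####/...##] H move#1: H10:+1/.####/##.##*, H11:-1/.####/.####
[.####/##.##] end (terminal -1, V#2); searched .####/...## to 8

value(.####/...##, H) = +1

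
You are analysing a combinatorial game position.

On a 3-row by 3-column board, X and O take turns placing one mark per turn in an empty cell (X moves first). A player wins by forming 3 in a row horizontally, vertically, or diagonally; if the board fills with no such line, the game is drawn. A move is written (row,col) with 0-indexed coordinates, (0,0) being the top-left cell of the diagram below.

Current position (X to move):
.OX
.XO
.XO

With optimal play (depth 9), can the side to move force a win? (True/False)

X winning at [.OX/.XO/.XO]: True

ply 1, X at .OX/.XO/.XO | (0,0)=+0→XOX/.XO/.XO; (1,0)=+0→.OX/XXO/.XO; (2,0)=+1→.OX/.XO/XXO*
ply 2: .OX/.XO/XXO is terminal -1 (O); from .OX/.XO/.XO depth 9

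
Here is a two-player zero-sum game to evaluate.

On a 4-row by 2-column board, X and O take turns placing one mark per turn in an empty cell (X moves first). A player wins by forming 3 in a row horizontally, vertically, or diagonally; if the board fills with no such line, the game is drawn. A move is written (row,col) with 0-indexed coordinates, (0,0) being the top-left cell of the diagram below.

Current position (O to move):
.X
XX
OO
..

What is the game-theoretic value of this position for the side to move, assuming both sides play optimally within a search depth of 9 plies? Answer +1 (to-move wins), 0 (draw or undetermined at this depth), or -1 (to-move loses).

p1 O@[.X/XX/OO/..]: (0,0)[OX/XX/OO/..]+0* (3,0)[.X/XX/OO/O.]+0 (3,1)[.X/XX/OO/.O]+0
p2 X@[OX/XX/OO/..]: (3,0)[OX/XX/OO/X.]+0* (3,1)[OX/XX/OO/.X]+0
p3 O@[OX/XX/OO/X.]: (3,1)[OX/XX/OO/XO]+0*
p4 X@[OX/XX/OO/XO] terminal +0; root [.X/XX/OO/..] d9

value(.X/XX/OO/.., O) = 0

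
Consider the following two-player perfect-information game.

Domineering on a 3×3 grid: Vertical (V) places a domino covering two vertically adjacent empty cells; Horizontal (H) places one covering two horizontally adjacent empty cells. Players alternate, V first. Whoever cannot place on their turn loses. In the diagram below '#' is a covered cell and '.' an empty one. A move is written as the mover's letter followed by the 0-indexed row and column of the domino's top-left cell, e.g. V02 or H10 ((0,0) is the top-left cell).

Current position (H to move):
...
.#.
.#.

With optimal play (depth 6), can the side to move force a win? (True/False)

p1 H@[.../.#./.#.]: H00[##./.#./.#.]-1* H01[.##/.#./.#.]-1
p2 V@[##./.#./.#.]: V02[###/.##/.#.]+1* V10[##./##./##.]+1 V12[##./.##/.##]+1
p3 H@[###/.##/.#.] terminal -1; root [.../.#./.#.] d6

H winning at [.../.#./.#.]: False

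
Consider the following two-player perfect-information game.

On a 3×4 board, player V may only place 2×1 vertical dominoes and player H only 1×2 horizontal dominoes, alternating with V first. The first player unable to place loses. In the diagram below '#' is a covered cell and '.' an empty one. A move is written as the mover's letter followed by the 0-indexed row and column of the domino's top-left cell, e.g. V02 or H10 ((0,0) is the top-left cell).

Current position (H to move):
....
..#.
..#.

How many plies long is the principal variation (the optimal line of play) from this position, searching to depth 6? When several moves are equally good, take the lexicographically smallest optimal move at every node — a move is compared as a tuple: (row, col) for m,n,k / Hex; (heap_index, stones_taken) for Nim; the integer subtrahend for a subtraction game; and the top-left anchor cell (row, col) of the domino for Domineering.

PV length from [..../..#./..#.]: 3 plies

[..../..#./..#.] H move#1: H00:-1/##../..#./..#., H01:-1/.##./..#./..#., H02:-1/..##/..#./..#., H10:+1/..../###./..#.*, H20:-1/..../..#./###.
[..../###./..#.] V move#2: V03:-1/...#/####/..#.*, V13:-1/..../####/..##
[...#/####/..#.] H move#3: H00:+1/##.#/####/..#.*, H01:+1/.###/####/..#., H20:+1/...#/####/###.
[##.#/####/..#.] end (terminal -1, V#4); searched ..../..#./..#. to 6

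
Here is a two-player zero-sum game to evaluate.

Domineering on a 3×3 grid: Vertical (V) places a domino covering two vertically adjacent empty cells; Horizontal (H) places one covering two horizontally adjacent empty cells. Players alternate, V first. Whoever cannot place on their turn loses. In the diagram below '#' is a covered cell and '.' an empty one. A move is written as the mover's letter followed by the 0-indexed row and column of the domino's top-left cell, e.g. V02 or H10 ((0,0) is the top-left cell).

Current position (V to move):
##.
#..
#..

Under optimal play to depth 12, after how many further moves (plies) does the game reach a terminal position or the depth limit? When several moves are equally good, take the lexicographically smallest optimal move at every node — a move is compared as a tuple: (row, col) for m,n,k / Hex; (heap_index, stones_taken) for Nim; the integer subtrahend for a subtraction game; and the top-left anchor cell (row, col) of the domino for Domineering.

PV length from [##./#../#..]: 1 ply

ply 1, V at ##./#../#.. | V02=-1→###/#.#/#..; V11=+1→##./##./##.*; V12=+1→##./#.#/#.#
ply 2: ##./##./##. is terminal -1 (H); from ##./#../#.. depth 12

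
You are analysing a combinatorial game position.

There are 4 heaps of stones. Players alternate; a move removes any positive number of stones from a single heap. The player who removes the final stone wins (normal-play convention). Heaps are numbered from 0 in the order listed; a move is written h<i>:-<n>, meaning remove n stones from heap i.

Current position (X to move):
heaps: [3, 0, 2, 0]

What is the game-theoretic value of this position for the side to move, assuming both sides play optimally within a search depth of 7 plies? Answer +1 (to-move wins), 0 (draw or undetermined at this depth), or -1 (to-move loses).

ply 1, X at (3,0,2,0) | h0:-1=+1→(2,0,2,0)*; h0:-2=-1→(1,0,2,0); h0:-3=-1→(0,0,2,0); h2:-1=-1→(3,0,1,0); h2:-2=-1→(3,0,0,0)
ply 2, O at (2,0,2,0) | h0:-1=-1→(1,0,2,0)*; h0:-2=-1→(0,0,2,0); h2:-1=-1→(2,0,1,0); h2:-2=-1→(2,0,0,0)
ply 3, X at (1,0,2,0) | h0:-1=-1→(0,0,2,0); h2:-1=+1→(1,0,1,0)*; h2:-2=-1→(1,0,0,0)
ply 4, O at (1,0,1,0) | h0:-1=-1→(0,0,1,0)*; h2:-1=-1→(1,0,0,0)
ply 5, X at (0,0,1,0) | h2:-1=+1→(0,0,0,0)*
ply 6: (0,0,0,0) is terminal -1 (O); from (3,0,2,0) depth 7

value((3,0,2,0), X) = +1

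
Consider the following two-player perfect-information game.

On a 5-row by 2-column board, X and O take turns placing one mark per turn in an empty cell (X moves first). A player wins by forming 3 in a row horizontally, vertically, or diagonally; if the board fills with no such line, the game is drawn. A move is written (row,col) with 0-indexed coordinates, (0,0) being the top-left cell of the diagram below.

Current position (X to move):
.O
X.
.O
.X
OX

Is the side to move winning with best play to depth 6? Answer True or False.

[.O/X./.O/.X/OX] X move#1: (0,0):-1/XO/X./.O/.X/OX, (1,1):+0/.O/XX/.O/.X/OX*, (2,0):-1/.O/X./XO/.X/OX, (3,0):-1/.O/X./.O/XX/OX
[.O/XX/.O/.X/OX] O move#2: (0,0):+0/OO/XX/.O/.X/OX*, (2,0):+0/.O/XX/OO/.X/OX, (3,0):+0/.O/XX/.O/OX/OX
[OO/XX/.O/.X/OX] X move#3: (2,0):+0/OO/XX/XO/.X/OX*, (3,0):+0/OO/XX/.O/XX/OX
[OO/XX/XO/.X/OX] O move#4: (3,0):+0/OO/XX/XO/OX/OX*
[OO/XX/XO/OX/OX] end (terminal +0, X#5); searched .O/X./.O/.X/OX to 6

X winning at [.O/X./.O/.X/OX]: False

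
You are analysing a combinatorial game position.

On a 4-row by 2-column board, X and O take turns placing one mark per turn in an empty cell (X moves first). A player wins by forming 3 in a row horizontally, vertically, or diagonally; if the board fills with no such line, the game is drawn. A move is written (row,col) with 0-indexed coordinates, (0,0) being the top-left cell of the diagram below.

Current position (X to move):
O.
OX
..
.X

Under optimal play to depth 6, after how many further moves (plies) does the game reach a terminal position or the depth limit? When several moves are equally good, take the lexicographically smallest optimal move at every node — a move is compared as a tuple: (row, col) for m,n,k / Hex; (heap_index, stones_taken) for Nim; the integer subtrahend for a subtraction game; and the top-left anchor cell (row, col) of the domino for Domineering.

PV length from [O./OX/../.X]: 1 ply

p1 X@[O./OX/../.X]: (0,1)[OX/OX/../.X]-1 (2,0)[O./OX/X./.X]+0 (2,1)[O./OX/.X/.X]+1* (3,0)[O./OX/../XX]-1
p2 O@[O./OX/.X/.X] terminal -1; root [O./OX/../.X] d6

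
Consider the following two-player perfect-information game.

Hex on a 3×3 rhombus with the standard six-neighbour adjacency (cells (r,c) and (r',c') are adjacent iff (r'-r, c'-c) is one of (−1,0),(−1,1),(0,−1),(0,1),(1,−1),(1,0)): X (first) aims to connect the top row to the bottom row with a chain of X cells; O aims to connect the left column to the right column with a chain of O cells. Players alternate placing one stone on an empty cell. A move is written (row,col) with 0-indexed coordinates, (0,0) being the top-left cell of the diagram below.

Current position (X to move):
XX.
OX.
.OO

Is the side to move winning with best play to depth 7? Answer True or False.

ply 1, X at XX./OX./.OO | (0,2)=-1→XXX/OX./.OO; (1,2)=-1→XX./OXX/.OO; (2,0)=+1→XX./OX./XOO*
ply 2: XX./OX./XOO is terminal -1 (O); from XX./OX./.OO depth 7

X winning at [XX./OX./.OO]: True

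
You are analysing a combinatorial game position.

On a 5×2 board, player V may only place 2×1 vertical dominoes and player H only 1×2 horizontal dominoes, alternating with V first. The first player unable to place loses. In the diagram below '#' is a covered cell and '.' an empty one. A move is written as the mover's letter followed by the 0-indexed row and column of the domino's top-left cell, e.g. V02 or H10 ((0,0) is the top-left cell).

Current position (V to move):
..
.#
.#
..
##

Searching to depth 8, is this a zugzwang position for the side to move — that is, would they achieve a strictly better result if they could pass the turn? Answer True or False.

zugzwang(../.#/.#/../##, V) = True

[../.#/.#/../##] V move#1: V00:-1/#./##/.#/../##*, V10:-1/../##/##/../##, V20:-1/../.#/##/#./##
[#./##/.#/../##] H move#2: H30:+1/#./##/.#/##/##*
[#./##/.#/##/##] end (terminal -1, V#3); searched ../.#/.#/../## to 8
if V skipped the turn, H would face:
~ [../.#/.#/../##] H move#1: H00:-1/##/.#/.#/../##*, H30:-1/../.#/.#/##/##
~ [##/.#/.#/../##] V move#2: V10:-1/##/##/##/../##, V20:+1/##/.#/##/#./##*
~ [##/.#/##/#./##] end (terminal -1, H#3); searched ../.#/.#/../## to 8
compare (V): move=-1 vs pass=+1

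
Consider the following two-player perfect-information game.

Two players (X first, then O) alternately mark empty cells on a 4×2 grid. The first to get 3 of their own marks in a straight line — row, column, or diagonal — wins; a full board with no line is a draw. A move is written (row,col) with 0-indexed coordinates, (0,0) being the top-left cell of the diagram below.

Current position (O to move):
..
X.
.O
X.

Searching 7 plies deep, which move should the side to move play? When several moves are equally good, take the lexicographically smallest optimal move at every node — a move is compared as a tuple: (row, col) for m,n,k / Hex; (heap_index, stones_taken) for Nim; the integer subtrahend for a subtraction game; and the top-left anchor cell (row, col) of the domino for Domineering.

p1 O@[../X./.O/X.]: (0,0)[O./X./.O/X.]-1 (0,1)[.O/X./.O/X.]-1 (1,1)[../XO/.O/X.]-1 (2,0)[../X./OO/X.]+0* (3,1)[../X./.O/XO]-1
p2 X@[../X./OO/X.]: (0,0)[X./X./OO/X.]-1 (0,1)[.X/X./OO/X.]+0* (1,1)[../XX/OO/X.]+0 (3,1)[../X./OO/XX]+0
p3 O@[.X/X./OO/X.]: (0,0)[OX/X./OO/X.]+0* (1,1)[.X/XO/OO/X.]+0 (3,1)[.X/X./OO/XO]+0
p4 X@[OX/X./OO/X.]: (1,1)[OX/XX/OO/X.]+0* (3,1)[OX/X./OO/XX]+0
p5 O@[OX/XX/OO/X.]: (3,1)[OX/XX/OO/XO]+0*
p6 X@[OX/XX/OO/XO] terminal +0; root [../X./.O/X.] d7

O's best at [../X./.O/X.]: (2,0)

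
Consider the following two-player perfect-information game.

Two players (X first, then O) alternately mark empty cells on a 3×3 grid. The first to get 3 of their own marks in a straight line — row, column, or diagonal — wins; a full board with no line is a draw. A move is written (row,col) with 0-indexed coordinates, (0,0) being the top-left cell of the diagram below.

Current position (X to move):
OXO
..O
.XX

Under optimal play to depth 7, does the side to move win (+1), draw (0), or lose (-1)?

value(OXO/..O/.XX, X) = +1

p1 X@[OXO/..O/.XX]: (1,0)[OXO/X.O/.XX]+1* (1,1)[OXO/.XO/.XX]+1 (2,0)[OXO/..O/XXX]+1
p2 O@[OXO/X.O/.XX]: (1,1)[OXO/XOO/.XX]-1* (2,0)[OXO/X.O/OXX]-1
p3 X@[OXO/XOO/.XX]: (2,0)[OXO/XOO/XXX]+1*
p4 O@[OXO/XOO/XXX] terminal -1; root [OXO/..O/.XX] d7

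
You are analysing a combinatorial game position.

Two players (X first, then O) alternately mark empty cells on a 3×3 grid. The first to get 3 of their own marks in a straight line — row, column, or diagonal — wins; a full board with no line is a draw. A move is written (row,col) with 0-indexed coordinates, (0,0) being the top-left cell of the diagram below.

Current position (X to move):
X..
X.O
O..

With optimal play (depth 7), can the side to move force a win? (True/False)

p1 X@[X../X.O/O..]: (0,1)[XX./X.O/O..]-1 (0,2)[X.X/X.O/O..]+0* (1,1)[X../XXO/O..]-1 (2,1)[X../X.O/OX.]-1 (2,2)[X../X.O/O.X]+0
p2 O@[X.X/X.O/O..]: (0,1)[XOX/X.O/O..]+0* (1,1)[X.X/XOO/O..]-1 (2,1)[X.X/X.O/OO.]-1 (2,2)[X.X/X.O/O.O]-1
p3 X@[XOX/X.O/O..]: (1,1)[XOX/XXO/O..]+0* (2,1)[XOX/X.O/OX.]+0 (2,2)[XOX/X.O/O.X]+0
p4 O@[XOX/XXO/O..]: (2,1)[XOX/XXO/OO.]-1 (2,2)[XOX/XXO/O.O]+0*
p5 X@[XOX/XXO/O.O]: (2,1)[XOX/XXO/OXO]+0*
p6 O@[XOX/XXO/OXO] terminal +0; root [X../X.O/O..] d7

X winning at [X../X.O/O..]: False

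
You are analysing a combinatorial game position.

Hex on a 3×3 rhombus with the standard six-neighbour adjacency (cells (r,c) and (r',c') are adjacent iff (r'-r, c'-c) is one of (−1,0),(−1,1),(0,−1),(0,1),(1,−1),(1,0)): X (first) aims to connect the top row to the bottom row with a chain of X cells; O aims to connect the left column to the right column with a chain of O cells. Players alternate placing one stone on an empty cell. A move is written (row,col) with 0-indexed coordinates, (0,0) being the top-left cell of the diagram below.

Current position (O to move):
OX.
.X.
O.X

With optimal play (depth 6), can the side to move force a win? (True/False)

O winning at [OX./.X./O.X]: False

[OX./.X./O.X] O move#1: (0,2):-1/OXO/.X./O.X*, (1,0):-1/OX./OX./O.X, (1,2):-1/OX./.XO/O.X, (2,1):-1/OX./.X./OOX
[OXO/.X./O.X] X move#2: (1,0):+1/OXO/XX./O.X*, (1,2):+1/OXO/.XX/O.X, (2,1):+1/OXO/.X./OXX
[OXO/XX./O.X] O move#3: (1,2):-1/OXO/XXO/O.X*, (2,1):-1/OXO/XX./OOX
[OXO/XXO/O.X] X move#4: (2,1):+1/OXO/XXO/OXX*
[OXO/XXO/OXX] end (terminal -1, O#5); searched OX./.X./O.X to 6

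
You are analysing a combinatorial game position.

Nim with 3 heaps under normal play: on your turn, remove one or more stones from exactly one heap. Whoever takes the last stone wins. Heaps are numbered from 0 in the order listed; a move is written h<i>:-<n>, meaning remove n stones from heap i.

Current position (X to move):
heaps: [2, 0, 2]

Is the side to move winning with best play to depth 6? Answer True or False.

ply 1, X at (2,0,2) | h0:-1=-1→(1,0,2)*; h0:-2=-1→(0,0,2); h2:-1=-1→(2,0,1); h2:-2=-1→(2,0,0)
ply 2, O at (1,0,2) | h0:-1=-1→(0,0,2); h2:-1=+1→(1,0,1)*; h2:-2=-1→(1,0,0)
ply 3, X at (1,0,1) | h0:-1=-1→(0,0,1)*; h2:-1=-1→(1,0,0)
ply 4, O at (0,0,1) | h2:-1=+1→(0,0,0)*
ply 5: (0,0,0) is terminal -1 (X); from (2,0,2) depth 6

X winning at [(2,0,2)]: False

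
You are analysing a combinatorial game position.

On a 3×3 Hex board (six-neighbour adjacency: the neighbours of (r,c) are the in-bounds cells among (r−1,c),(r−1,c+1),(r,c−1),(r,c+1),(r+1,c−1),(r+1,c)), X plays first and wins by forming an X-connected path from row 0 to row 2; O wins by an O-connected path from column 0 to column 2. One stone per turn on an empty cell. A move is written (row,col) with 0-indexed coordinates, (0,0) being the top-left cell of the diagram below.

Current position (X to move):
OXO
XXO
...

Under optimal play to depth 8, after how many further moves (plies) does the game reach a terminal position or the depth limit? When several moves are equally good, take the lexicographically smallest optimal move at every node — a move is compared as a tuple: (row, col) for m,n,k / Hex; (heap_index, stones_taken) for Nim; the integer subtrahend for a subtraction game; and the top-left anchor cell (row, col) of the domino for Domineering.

p1 X@[OXO/XXO/...]: (2,0)[OXO/XXO/X..]+1* (2,1)[OXO/XXO/.X.]+1 (2,2)[OXO/XXO/..X]+1
p2 O@[OXO/XXO/X..] terminal -1; root [OXO/XXO/...] d8

PV length from [OXO/XXO/...]: 1 ply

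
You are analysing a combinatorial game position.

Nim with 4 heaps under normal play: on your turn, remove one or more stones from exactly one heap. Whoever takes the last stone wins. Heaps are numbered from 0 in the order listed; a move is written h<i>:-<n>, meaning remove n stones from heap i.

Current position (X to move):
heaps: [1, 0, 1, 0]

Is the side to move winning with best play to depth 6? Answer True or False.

p1 X@[(1,0,1,0)]: h0:-1[(0,0,1,0)]-1* h2:-1[(1,0,0,0)]-1
p2 O@[(0,0,1,0)]: h2:-1[(0,0,0,0)]+1*
p3 X@[(0,0,0,0)] terminal -1; root [(1,0,1,0)] d6

X winning at [(1,0,1,0)]: False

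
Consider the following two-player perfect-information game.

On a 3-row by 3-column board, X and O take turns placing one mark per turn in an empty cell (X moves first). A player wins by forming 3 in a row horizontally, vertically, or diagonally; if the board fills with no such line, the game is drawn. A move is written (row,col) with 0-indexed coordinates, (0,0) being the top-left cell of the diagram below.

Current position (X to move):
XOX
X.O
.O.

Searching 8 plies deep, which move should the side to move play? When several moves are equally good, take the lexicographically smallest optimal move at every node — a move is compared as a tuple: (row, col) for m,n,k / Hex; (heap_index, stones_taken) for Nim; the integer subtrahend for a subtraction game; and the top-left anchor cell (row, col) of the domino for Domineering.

X's best at [XOX/X.O/.O.]: (1,1)

[XOX/X.O/.O.] X move#1: (1,1):+1/XOX/XXO/.O.*, (2,0):+1/XOX/X.O/XO., (2,2):-1/XOX/X.O/.OX
[XOX/XXO/.O.] O move#2: (2,0):-1/XOX/XXO/OO.*, (2,2):-1/XOX/XXO/.OO
[XOX/XXO/OO.] X move#3: (2,2):+1/XOX/XXO/OOX*
[XOX/XXO/OOX] end (terminal -1, O#4); searched XOX/X.O/.O. to 8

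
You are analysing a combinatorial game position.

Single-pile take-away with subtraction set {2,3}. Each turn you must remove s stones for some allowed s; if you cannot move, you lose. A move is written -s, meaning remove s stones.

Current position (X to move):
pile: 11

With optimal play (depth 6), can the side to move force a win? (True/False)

ply 1, X at 11 | -2=-1→9*; -3=-1→8
ply 2, O at 9 | -2=-1→7; -3=+1→6*
ply 3, X at 6 | -2=-1→4*; -3=-1→3
ply 4, O at 4 | -2=-1→2; -3=+1→1*
ply 5: 1 is terminal -1 (X); from 11 depth 6

X winning at [11]: False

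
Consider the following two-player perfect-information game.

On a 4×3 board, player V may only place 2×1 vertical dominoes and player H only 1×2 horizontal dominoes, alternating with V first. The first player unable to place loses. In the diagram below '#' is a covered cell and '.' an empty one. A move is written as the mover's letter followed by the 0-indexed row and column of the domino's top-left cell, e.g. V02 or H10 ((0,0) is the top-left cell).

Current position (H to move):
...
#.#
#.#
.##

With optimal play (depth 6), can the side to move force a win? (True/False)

H winning at [.../#.#/#.#/.##]: False

ply 1, H at .../#.#/#.#/.## | H00=-1→##./#.#/#.#/.##*; H01=-1→.##/#.#/#.#/.##
ply 2, V at ##./#.#/#.#/.## | V11=+1→##./###/###/.##*
ply 3: ##./###/###/.## is terminal -1 (H); from .../#.#/#.#/.## depth 6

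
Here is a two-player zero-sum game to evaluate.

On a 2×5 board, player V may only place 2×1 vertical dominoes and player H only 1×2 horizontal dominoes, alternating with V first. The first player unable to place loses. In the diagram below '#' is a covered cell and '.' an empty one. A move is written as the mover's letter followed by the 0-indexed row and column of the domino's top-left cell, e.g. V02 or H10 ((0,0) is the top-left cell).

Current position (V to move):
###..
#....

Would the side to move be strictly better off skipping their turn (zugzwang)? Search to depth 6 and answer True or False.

zugzwang(###../#...., V) = False

p1 V@[###../#....]: V03[####./#..#.]+1* V04[###.#/#...#]-1
p2 H@[####./#..#.]: H11[####./####.]-1*
p3 V@[####./####.]: V04[#####/#####]+1*
p4 H@[#####/#####] terminal -1; root [###../#....] d6
pass branch (H moves first from the same position):
  | p1 H@[###../#....]: H03[#####/#....]+1* H11[###../###..]-1 H12[###../#.##.]-1 H13[###../#..##]+1
  | p2 V@[#####/#....] terminal -1; root [###../#....] d6
V moving scores +1; V passing scores -1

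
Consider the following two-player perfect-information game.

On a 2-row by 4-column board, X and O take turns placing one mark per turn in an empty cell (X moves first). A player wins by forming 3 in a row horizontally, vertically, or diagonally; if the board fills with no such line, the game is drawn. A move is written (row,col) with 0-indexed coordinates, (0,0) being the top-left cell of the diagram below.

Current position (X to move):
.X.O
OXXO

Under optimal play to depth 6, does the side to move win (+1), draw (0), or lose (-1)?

value(.X.O/OXXO, X) = 0

[.X.O/OXXO] X move#1: (0,0):+0/XX.O/OXXO*, (0,2):+0/.XXO/OXXO
[XX.O/OXXO] O move#2: (0,2):+0/XXOO/OXXO*
[XXOO/OXXO] end (terminal +0, X#3); searched .X.O/OXXO to 6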